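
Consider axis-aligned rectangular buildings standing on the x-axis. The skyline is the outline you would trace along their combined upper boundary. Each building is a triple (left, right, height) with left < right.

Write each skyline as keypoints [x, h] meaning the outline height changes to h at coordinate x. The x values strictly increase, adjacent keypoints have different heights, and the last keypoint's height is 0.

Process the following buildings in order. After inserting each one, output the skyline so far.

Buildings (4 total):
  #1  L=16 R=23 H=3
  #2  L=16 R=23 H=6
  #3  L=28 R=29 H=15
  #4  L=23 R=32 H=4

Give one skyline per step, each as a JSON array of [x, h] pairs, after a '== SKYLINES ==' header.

== SKYLINES ==
[[16,3],[23,0]]
[[16,6],[23,0]]
[[16,6],[23,0],[28,15],[29,0]]
[[16,6],[23,4],[28,15],[29,4],[32,0]]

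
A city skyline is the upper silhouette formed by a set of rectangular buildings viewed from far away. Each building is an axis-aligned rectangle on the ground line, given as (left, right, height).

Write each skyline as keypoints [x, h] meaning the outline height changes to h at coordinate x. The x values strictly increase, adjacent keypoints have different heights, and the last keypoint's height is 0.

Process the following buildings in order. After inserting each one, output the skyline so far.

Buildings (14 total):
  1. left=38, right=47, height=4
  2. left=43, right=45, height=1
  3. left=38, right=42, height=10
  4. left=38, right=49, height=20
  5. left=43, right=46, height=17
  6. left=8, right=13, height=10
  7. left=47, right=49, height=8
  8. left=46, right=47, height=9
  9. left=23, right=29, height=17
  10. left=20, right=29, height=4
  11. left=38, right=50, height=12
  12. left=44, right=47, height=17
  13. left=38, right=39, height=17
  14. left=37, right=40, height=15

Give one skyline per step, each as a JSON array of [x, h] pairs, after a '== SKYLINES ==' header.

== SKYLINES ==
[[38,4],[47,0]]
[[38,4],[47,0]]
[[38,10],[42,4],[47,0]]
[[38,20],[49,0]]
[[38,20],[49,0]]
[[8,10],[13,0],[38,20],[49,0]]
[[8,10],[13,0],[38,20],[49,0]]
[[8,10],[13,0],[38,20],[49,0]]
[[8,10],[13,0],[23,17],[29,0],[38,20],[49,0]]
[[8,10],[13,0],[20,4],[23,17],[29,0],[38,20],[49,0]]
[[8,10],[13,0],[20,4],[23,17],[29,0],[38,20],[49,12],[50,0]]
[[8,10],[13,0],[20,4],[23,17],[29,0],[38,20],[49,12],[50,0]]
[[8,10],[13,0],[20,4],[23,17],[29,0],[38,20],[49,12],[50,0]]
[[8,10],[13,0],[20,4],[23,17],[29,0],[37,15],[38,20],[49,12],[50,0]]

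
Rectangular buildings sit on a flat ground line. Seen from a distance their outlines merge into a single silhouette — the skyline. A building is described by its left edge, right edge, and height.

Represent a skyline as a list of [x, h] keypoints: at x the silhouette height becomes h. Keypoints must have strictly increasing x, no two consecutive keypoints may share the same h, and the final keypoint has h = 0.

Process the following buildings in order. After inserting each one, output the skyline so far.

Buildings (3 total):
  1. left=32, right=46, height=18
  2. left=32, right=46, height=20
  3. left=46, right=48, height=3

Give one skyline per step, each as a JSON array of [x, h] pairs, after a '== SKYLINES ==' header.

== SKYLINES ==
[[32,18],[46,0]]
[[32,20],[46,0]]
[[32,20],[46,3],[48,0]]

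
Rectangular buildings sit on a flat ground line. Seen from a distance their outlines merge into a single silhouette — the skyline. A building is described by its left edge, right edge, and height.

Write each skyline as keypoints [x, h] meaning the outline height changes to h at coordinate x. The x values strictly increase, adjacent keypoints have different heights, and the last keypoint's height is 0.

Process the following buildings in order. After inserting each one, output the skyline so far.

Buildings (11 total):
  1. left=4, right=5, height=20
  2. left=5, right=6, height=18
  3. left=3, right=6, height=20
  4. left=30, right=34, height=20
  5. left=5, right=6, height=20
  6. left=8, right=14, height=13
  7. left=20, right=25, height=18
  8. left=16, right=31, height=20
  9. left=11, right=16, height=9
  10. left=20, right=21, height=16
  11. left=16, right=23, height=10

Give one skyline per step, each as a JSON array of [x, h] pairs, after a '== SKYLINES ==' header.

== SKYLINES ==
[[4,20],[5,0]]
[[4,20],[5,18],[6,0]]
[[3,20],[6,0]]
[[3,20],[6,0],[30,20],[34,0]]
[[3,20],[6,0],[30,20],[34,0]]
[[3,20],[6,0],[8,13],[14,0],[30,20],[34,0]]
[[3,20],[6,0],[8,13],[14,0],[20,18],[25,0],[30,20],[34,0]]
[[3,20],[6,0],[8,13],[14,0],[16,20],[34,0]]
[[3,20],[6,0],[8,13],[14,9],[16,20],[34,0]]
[[3,20],[6,0],[8,13],[14,9],[16,20],[34,0]]
[[3,20],[6,0],[8,13],[14,9],[16,20],[34,0]]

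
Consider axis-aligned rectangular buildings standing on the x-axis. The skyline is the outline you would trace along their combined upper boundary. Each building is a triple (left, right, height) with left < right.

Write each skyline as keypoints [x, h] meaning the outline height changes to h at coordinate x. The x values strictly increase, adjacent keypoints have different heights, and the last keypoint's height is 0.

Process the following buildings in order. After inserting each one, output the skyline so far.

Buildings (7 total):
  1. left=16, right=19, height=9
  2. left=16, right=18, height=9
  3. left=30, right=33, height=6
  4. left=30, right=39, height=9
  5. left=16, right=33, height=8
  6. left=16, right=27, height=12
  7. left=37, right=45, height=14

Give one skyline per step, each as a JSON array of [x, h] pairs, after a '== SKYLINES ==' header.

== SKYLINES ==
[[16,9],[19,0]]
[[16,9],[19,0]]
[[16,9],[19,0],[30,6],[33,0]]
[[16,9],[19,0],[30,9],[39,0]]
[[16,9],[19,8],[30,9],[39,0]]
[[16,12],[27,8],[30,9],[39,0]]
[[16,12],[27,8],[30,9],[37,14],[45,0]]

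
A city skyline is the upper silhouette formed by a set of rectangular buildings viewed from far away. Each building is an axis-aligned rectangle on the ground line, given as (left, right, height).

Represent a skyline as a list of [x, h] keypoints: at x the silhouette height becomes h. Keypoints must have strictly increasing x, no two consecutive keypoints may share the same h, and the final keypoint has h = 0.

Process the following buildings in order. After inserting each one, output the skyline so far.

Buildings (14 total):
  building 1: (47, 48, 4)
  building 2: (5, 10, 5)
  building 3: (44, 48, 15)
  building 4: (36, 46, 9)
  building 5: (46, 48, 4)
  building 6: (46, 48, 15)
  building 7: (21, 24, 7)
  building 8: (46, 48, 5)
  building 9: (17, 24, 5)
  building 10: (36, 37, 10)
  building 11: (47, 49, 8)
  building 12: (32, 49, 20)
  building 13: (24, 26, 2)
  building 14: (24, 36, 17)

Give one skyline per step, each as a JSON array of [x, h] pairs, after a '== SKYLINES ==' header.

== SKYLINES ==
[[47,4],[48,0]]
[[5,5],[10,0],[47,4],[48,0]]
[[5,5],[10,0],[44,15],[48,0]]
[[5,5],[10,0],[36,9],[44,15],[48,0]]
[[5,5],[10,0],[36,9],[44,15],[48,0]]
[[5,5],[10,0],[36,9],[44,15],[48,0]]
[[5,5],[10,0],[21,7],[24,0],[36,9],[44,15],[48,0]]
[[5,5],[10,0],[21,7],[24,0],[36,9],[44,15],[48,0]]
[[5,5],[10,0],[17,5],[21,7],[24,0],[36,9],[44,15],[48,0]]
[[5,5],[10,0],[17,5],[21,7],[24,0],[36,10],[37,9],[44,15],[48,0]]
[[5,5],[10,0],[17,5],[21,7],[24,0],[36,10],[37,9],[44,15],[48,8],[49,0]]
[[5,5],[10,0],[17,5],[21,7],[24,0],[32,20],[49,0]]
[[5,5],[10,0],[17,5],[21,7],[24,2],[26,0],[32,20],[49,0]]
[[5,5],[10,0],[17,5],[21,7],[24,17],[32,20],[49,0]]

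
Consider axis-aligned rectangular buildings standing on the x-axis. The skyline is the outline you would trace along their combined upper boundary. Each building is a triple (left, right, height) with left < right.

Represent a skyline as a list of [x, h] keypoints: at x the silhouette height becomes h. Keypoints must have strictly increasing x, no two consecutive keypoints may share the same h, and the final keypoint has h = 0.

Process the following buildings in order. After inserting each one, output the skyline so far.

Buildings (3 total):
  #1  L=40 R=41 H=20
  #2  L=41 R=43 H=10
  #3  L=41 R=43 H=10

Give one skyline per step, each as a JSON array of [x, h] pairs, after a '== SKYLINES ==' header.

== SKYLINES ==
[[40,20],[41,0]]
[[40,20],[41,10],[43,0]]
[[40,20],[41,10],[43,0]]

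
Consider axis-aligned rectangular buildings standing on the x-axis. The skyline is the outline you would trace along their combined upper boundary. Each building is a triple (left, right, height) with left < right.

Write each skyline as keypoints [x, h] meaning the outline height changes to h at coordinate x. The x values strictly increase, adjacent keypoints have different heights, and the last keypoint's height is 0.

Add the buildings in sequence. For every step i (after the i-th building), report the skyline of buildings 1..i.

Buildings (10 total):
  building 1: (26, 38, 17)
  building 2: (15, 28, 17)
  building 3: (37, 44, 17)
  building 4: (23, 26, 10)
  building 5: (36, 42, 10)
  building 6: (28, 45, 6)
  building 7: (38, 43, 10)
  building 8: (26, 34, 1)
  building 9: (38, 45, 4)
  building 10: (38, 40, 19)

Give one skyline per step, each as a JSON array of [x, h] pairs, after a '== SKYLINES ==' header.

== SKYLINES ==
[[26,17],[38,0]]
[[15,17],[38,0]]
[[15,17],[44,0]]
[[15,17],[44,0]]
[[15,17],[44,0]]
[[15,17],[44,6],[45,0]]
[[15,17],[44,6],[45,0]]
[[15,17],[44,6],[45,0]]
[[15,17],[44,6],[45,0]]
[[15,17],[38,19],[40,17],[44,6],[45,0]]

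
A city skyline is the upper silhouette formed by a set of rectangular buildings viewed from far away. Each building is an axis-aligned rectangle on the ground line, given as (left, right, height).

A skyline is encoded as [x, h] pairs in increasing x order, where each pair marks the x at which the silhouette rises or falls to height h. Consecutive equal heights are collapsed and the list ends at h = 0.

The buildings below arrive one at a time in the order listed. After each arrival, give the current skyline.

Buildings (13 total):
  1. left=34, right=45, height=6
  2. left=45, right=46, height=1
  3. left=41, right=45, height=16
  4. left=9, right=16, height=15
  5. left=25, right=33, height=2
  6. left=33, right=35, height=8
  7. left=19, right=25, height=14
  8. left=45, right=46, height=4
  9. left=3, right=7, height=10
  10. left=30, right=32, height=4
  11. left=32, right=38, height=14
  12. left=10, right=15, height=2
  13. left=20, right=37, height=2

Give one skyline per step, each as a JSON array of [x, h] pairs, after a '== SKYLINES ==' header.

== SKYLINES ==
[[34,6],[45,0]]
[[34,6],[45,1],[46,0]]
[[34,6],[41,16],[45,1],[46,0]]
[[9,15],[16,0],[34,6],[41,16],[45,1],[46,0]]
[[9,15],[16,0],[25,2],[33,0],[34,6],[41,16],[45,1],[46,0]]
[[9,15],[16,0],[25,2],[33,8],[35,6],[41,16],[45,1],[46,0]]
[[9,15],[16,0],[19,14],[25,2],[33,8],[35,6],[41,16],[45,1],[46,0]]
[[9,15],[16,0],[19,14],[25,2],[33,8],[35,6],[41,16],[45,4],[46,0]]
[[3,10],[7,0],[9,15],[16,0],[19,14],[25,2],[33,8],[35,6],[41,16],[45,4],[46,0]]
[[3,10],[7,0],[9,15],[16,0],[19,14],[25,2],[30,4],[32,2],[33,8],[35,6],[41,16],[45,4],[46,0]]
[[3,10],[7,0],[9,15],[16,0],[19,14],[25,2],[30,4],[32,14],[38,6],[41,16],[45,4],[46,0]]
[[3,10],[7,0],[9,15],[16,0],[19,14],[25,2],[30,4],[32,14],[38,6],[41,16],[45,4],[46,0]]
[[3,10],[7,0],[9,15],[16,0],[19,14],[25,2],[30,4],[32,14],[38,6],[41,16],[45,4],[46,0]]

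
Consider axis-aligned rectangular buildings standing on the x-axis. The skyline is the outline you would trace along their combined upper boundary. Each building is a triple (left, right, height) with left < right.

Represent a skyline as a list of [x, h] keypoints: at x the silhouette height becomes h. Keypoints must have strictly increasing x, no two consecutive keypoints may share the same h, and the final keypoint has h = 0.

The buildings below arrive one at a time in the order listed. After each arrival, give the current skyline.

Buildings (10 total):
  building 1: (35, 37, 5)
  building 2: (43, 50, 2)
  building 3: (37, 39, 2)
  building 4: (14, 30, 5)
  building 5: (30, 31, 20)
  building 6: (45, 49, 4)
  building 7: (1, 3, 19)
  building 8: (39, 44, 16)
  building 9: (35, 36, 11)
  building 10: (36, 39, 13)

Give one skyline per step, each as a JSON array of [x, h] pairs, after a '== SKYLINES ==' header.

== SKYLINES ==
[[35,5],[37,0]]
[[35,5],[37,0],[43,2],[50,0]]
[[35,5],[37,2],[39,0],[43,2],[50,0]]
[[14,5],[30,0],[35,5],[37,2],[39,0],[43,2],[50,0]]
[[14,5],[30,20],[31,0],[35,5],[37,2],[39,0],[43,2],[50,0]]
[[14,5],[30,20],[31,0],[35,5],[37,2],[39,0],[43,2],[45,4],[49,2],[50,0]]
[[1,19],[3,0],[14,5],[30,20],[31,0],[35,5],[37,2],[39,0],[43,2],[45,4],[49,2],[50,0]]
[[1,19],[3,0],[14,5],[30,20],[31,0],[35,5],[37,2],[39,16],[44,2],[45,4],[49,2],[50,0]]
[[1,19],[3,0],[14,5],[30,20],[31,0],[35,11],[36,5],[37,2],[39,16],[44,2],[45,4],[49,2],[50,0]]
[[1,19],[3,0],[14,5],[30,20],[31,0],[35,11],[36,13],[39,16],[44,2],[45,4],[49,2],[50,0]]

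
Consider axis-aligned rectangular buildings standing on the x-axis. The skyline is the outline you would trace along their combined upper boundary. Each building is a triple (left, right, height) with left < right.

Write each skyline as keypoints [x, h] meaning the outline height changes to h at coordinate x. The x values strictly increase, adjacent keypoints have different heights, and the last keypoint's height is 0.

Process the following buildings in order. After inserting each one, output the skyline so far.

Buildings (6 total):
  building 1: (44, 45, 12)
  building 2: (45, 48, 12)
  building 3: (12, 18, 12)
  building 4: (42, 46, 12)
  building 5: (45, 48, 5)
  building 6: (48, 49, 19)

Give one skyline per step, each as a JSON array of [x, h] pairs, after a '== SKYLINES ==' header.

== SKYLINES ==
[[44,12],[45,0]]
[[44,12],[48,0]]
[[12,12],[18,0],[44,12],[48,0]]
[[12,12],[18,0],[42,12],[48,0]]
[[12,12],[18,0],[42,12],[48,0]]
[[12,12],[18,0],[42,12],[48,19],[49,0]]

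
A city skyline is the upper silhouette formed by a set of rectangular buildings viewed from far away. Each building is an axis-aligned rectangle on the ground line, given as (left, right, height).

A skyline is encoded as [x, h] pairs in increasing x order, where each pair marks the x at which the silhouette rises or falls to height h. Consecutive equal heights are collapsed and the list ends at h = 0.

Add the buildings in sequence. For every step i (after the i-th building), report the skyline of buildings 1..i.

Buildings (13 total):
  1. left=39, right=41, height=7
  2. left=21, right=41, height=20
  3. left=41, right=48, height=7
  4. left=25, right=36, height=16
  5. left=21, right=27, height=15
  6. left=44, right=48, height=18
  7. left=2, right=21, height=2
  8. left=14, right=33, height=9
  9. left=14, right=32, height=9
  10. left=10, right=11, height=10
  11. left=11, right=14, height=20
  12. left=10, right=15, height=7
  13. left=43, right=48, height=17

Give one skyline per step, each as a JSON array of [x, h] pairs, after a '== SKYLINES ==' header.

== SKYLINES ==
[[39,7],[41,0]]
[[21,20],[41,0]]
[[21,20],[41,7],[48,0]]
[[21,20],[41,7],[48,0]]
[[21,20],[41,7],[48,0]]
[[21,20],[41,7],[44,18],[48,0]]
[[2,2],[21,20],[41,7],[44,18],[48,0]]
[[2,2],[14,9],[21,20],[41,7],[44,18],[48,0]]
[[2,2],[14,9],[21,20],[41,7],[44,18],[48,0]]
[[2,2],[10,10],[11,2],[14,9],[21,20],[41,7],[44,18],[48,0]]
[[2,2],[10,10],[11,20],[14,9],[21,20],[41,7],[44,18],[48,0]]
[[2,2],[10,10],[11,20],[14,9],[21,20],[41,7],[44,18],[48,0]]
[[2,2],[10,10],[11,20],[14,9],[21,20],[41,7],[43,17],[44,18],[48,0]]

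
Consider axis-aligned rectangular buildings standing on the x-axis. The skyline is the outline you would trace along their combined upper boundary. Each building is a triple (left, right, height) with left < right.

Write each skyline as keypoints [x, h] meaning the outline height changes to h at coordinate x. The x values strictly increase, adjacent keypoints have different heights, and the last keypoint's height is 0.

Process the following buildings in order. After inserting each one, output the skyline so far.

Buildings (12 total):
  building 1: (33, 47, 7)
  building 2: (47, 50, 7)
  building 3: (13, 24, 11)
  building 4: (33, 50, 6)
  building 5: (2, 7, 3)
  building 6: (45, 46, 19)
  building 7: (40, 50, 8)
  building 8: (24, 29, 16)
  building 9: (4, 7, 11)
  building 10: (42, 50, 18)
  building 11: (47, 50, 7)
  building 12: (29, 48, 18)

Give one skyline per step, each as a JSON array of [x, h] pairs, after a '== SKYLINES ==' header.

== SKYLINES ==
[[33,7],[47,0]]
[[33,7],[50,0]]
[[13,11],[24,0],[33,7],[50,0]]
[[13,11],[24,0],[33,7],[50,0]]
[[2,3],[7,0],[13,11],[24,0],[33,7],[50,0]]
[[2,3],[7,0],[13,11],[24,0],[33,7],[45,19],[46,7],[50,0]]
[[2,3],[7,0],[13,11],[24,0],[33,7],[40,8],[45,19],[46,8],[50,0]]
[[2,3],[7,0],[13,11],[24,16],[29,0],[33,7],[40,8],[45,19],[46,8],[50,0]]
[[2,3],[4,11],[7,0],[13,11],[24,16],[29,0],[33,7],[40,8],[45,19],[46,8],[50,0]]
[[2,3],[4,11],[7,0],[13,11],[24,16],[29,0],[33,7],[40,8],[42,18],[45,19],[46,18],[50,0]]
[[2,3],[4,11],[7,0],[13,11],[24,16],[29,0],[33,7],[40,8],[42,18],[45,19],[46,18],[50,0]]
[[2,3],[4,11],[7,0],[13,11],[24,16],[29,18],[45,19],[46,18],[50,0]]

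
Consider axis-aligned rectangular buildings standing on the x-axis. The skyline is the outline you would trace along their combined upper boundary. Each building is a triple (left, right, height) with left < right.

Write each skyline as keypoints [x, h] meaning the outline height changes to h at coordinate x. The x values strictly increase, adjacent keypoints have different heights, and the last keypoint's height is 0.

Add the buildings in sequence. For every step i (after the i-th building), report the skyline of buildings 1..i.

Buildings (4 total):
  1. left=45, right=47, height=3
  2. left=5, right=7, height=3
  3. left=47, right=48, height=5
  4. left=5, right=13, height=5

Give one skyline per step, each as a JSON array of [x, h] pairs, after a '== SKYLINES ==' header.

== SKYLINES ==
[[45,3],[47,0]]
[[5,3],[7,0],[45,3],[47,0]]
[[5,3],[7,0],[45,3],[47,5],[48,0]]
[[5,5],[13,0],[45,3],[47,5],[48,0]]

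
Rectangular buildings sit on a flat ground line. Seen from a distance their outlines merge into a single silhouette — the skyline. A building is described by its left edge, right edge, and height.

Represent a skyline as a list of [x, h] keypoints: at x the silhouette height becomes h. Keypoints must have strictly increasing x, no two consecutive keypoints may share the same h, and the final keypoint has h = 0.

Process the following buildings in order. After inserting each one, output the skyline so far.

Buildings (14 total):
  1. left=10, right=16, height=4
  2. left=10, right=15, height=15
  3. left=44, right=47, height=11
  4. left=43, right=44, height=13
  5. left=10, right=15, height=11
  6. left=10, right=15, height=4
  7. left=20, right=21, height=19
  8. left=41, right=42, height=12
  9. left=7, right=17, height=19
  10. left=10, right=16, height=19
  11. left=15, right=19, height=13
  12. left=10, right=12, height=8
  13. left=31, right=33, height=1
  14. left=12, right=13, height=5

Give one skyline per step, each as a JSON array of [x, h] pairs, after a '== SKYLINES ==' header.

== SKYLINES ==
[[10,4],[16,0]]
[[10,15],[15,4],[16,0]]
[[10,15],[15,4],[16,0],[44,11],[47,0]]
[[10,15],[15,4],[16,0],[43,13],[44,11],[47,0]]
[[10,15],[15,4],[16,0],[43,13],[44,11],[47,0]]
[[10,15],[15,4],[16,0],[43,13],[44,11],[47,0]]
[[10,15],[15,4],[16,0],[20,19],[21,0],[43,13],[44,11],[47,0]]
[[10,15],[15,4],[16,0],[20,19],[21,0],[41,12],[42,0],[43,13],[44,11],[47,0]]
[[7,19],[17,0],[20,19],[21,0],[41,12],[42,0],[43,13],[44,11],[47,0]]
[[7,19],[17,0],[20,19],[21,0],[41,12],[42,0],[43,13],[44,11],[47,0]]
[[7,19],[17,13],[19,0],[20,19],[21,0],[41,12],[42,0],[43,13],[44,11],[47,0]]
[[7,19],[17,13],[19,0],[20,19],[21,0],[41,12],[42,0],[43,13],[44,11],[47,0]]
[[7,19],[17,13],[19,0],[20,19],[21,0],[31,1],[33,0],[41,12],[42,0],[43,13],[44,11],[47,0]]
[[7,19],[17,13],[19,0],[20,19],[21,0],[31,1],[33,0],[41,12],[42,0],[43,13],[44,11],[47,0]]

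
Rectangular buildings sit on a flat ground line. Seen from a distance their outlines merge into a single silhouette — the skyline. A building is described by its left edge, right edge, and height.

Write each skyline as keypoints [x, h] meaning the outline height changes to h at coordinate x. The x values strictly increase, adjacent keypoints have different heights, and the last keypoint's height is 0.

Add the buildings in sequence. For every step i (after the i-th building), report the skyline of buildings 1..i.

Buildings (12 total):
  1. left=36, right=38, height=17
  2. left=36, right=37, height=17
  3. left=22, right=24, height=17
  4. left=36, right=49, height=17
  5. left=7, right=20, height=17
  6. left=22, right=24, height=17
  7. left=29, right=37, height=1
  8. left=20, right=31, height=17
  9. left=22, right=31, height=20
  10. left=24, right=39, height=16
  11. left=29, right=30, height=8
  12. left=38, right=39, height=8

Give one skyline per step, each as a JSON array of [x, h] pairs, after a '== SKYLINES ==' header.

== SKYLINES ==
[[36,17],[38,0]]
[[36,17],[38,0]]
[[22,17],[24,0],[36,17],[38,0]]
[[22,17],[24,0],[36,17],[49,0]]
[[7,17],[20,0],[22,17],[24,0],[36,17],[49,0]]
[[7,17],[20,0],[22,17],[24,0],[36,17],[49,0]]
[[7,17],[20,0],[22,17],[24,0],[29,1],[36,17],[49,0]]
[[7,17],[31,1],[36,17],[49,0]]
[[7,17],[22,20],[31,1],[36,17],[49,0]]
[[7,17],[22,20],[31,16],[36,17],[49,0]]
[[7,17],[22,20],[31,16],[36,17],[49,0]]
[[7,17],[22,20],[31,16],[36,17],[49,0]]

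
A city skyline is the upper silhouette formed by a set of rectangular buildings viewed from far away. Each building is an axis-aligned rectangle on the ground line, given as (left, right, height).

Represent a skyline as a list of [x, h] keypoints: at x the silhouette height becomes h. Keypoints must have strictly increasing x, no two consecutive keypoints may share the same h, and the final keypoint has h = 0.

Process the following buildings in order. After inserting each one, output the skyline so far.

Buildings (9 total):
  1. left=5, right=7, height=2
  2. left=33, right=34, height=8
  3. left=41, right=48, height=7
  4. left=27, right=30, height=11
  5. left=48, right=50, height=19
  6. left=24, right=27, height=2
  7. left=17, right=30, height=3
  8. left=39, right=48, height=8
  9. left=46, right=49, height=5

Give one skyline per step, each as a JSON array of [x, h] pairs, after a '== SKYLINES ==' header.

== SKYLINES ==
[[5,2],[7,0]]
[[5,2],[7,0],[33,8],[34,0]]
[[5,2],[7,0],[33,8],[34,0],[41,7],[48,0]]
[[5,2],[7,0],[27,11],[30,0],[33,8],[34,0],[41,7],[48,0]]
[[5,2],[7,0],[27,11],[30,0],[33,8],[34,0],[41,7],[48,19],[50,0]]
[[5,2],[7,0],[24,2],[27,11],[30,0],[33,8],[34,0],[41,7],[48,19],[50,0]]
[[5,2],[7,0],[17,3],[27,11],[30,0],[33,8],[34,0],[41,7],[48,19],[50,0]]
[[5,2],[7,0],[17,3],[27,11],[30,0],[33,8],[34,0],[39,8],[48,19],[50,0]]
[[5,2],[7,0],[17,3],[27,11],[30,0],[33,8],[34,0],[39,8],[48,19],[50,0]]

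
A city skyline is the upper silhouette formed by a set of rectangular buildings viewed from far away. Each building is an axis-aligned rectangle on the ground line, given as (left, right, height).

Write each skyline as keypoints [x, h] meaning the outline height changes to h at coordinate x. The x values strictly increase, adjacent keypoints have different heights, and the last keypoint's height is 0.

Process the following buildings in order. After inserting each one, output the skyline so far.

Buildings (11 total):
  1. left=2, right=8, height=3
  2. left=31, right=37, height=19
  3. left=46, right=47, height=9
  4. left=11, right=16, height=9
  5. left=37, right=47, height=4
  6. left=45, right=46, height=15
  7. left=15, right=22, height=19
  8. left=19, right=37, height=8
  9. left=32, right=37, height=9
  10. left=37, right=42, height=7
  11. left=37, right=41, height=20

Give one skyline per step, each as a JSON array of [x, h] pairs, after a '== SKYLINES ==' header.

== SKYLINES ==
[[2,3],[8,0]]
[[2,3],[8,0],[31,19],[37,0]]
[[2,3],[8,0],[31,19],[37,0],[46,9],[47,0]]
[[2,3],[8,0],[11,9],[16,0],[31,19],[37,0],[46,9],[47,0]]
[[2,3],[8,0],[11,9],[16,0],[31,19],[37,4],[46,9],[47,0]]
[[2,3],[8,0],[11,9],[16,0],[31,19],[37,4],[45,15],[46,9],[47,0]]
[[2,3],[8,0],[11,9],[15,19],[22,0],[31,19],[37,4],[45,15],[46,9],[47,0]]
[[2,3],[8,0],[11,9],[15,19],[22,8],[31,19],[37,4],[45,15],[46,9],[47,0]]
[[2,3],[8,0],[11,9],[15,19],[22,8],[31,19],[37,4],[45,15],[46,9],[47,0]]
[[2,3],[8,0],[11,9],[15,19],[22,8],[31,19],[37,7],[42,4],[45,15],[46,9],[47,0]]
[[2,3],[8,0],[11,9],[15,19],[22,8],[31,19],[37,20],[41,7],[42,4],[45,15],[46,9],[47,0]]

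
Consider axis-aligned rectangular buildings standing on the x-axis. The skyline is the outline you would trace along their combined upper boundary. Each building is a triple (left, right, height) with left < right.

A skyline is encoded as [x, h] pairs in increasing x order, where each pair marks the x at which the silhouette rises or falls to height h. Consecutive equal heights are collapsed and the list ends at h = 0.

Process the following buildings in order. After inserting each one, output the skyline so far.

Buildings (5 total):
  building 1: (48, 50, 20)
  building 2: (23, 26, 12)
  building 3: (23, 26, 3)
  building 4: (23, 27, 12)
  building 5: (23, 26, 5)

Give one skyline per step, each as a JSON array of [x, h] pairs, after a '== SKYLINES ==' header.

== SKYLINES ==
[[48,20],[50,0]]
[[23,12],[26,0],[48,20],[50,0]]
[[23,12],[26,0],[48,20],[50,0]]
[[23,12],[27,0],[48,20],[50,0]]
[[23,12],[27,0],[48,20],[50,0]]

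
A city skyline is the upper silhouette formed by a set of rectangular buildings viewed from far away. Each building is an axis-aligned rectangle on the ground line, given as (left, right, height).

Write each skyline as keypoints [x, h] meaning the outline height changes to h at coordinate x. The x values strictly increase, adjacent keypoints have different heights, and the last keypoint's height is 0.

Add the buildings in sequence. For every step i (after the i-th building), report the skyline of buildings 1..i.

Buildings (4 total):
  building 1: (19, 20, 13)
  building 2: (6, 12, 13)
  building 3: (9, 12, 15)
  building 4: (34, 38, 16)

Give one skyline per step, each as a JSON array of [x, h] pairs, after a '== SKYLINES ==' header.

== SKYLINES ==
[[19,13],[20,0]]
[[6,13],[12,0],[19,13],[20,0]]
[[6,13],[9,15],[12,0],[19,13],[20,0]]
[[6,13],[9,15],[12,0],[19,13],[20,0],[34,16],[38,0]]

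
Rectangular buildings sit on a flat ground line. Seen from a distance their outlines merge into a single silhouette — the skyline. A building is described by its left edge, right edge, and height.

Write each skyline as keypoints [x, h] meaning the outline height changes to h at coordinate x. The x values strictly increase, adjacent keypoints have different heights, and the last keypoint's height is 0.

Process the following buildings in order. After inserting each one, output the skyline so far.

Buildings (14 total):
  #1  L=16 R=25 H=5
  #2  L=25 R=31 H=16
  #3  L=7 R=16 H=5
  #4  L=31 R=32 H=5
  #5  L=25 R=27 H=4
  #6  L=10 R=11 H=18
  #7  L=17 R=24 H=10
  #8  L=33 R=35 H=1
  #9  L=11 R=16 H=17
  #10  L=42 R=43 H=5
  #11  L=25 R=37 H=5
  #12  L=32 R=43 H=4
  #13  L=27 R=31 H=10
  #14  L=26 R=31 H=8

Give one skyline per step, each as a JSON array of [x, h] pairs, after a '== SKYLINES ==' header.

== SKYLINES ==
[[16,5],[25,0]]
[[16,5],[25,16],[31,0]]
[[7,5],[25,16],[31,0]]
[[7,5],[25,16],[31,5],[32,0]]
[[7,5],[25,16],[31,5],[32,0]]
[[7,5],[10,18],[11,5],[25,16],[31,5],[32,0]]
[[7,5],[10,18],[11,5],[17,10],[24,5],[25,16],[31,5],[32,0]]
[[7,5],[10,18],[11,5],[17,10],[24,5],[25,16],[31,5],[32,0],[33,1],[35,0]]
[[7,5],[10,18],[11,17],[16,5],[17,10],[24,5],[25,16],[31,5],[32,0],[33,1],[35,0]]
[[7,5],[10,18],[11,17],[16,5],[17,10],[24,5],[25,16],[31,5],[32,0],[33,1],[35,0],[42,5],[43,0]]
[[7,5],[10,18],[11,17],[16,5],[17,10],[24,5],[25,16],[31,5],[37,0],[42,5],[43,0]]
[[7,5],[10,18],[11,17],[16,5],[17,10],[24,5],[25,16],[31,5],[37,4],[42,5],[43,0]]
[[7,5],[10,18],[11,17],[16,5],[17,10],[24,5],[25,16],[31,5],[37,4],[42,5],[43,0]]
[[7,5],[10,18],[11,17],[16,5],[17,10],[24,5],[25,16],[31,5],[37,4],[42,5],[43,0]]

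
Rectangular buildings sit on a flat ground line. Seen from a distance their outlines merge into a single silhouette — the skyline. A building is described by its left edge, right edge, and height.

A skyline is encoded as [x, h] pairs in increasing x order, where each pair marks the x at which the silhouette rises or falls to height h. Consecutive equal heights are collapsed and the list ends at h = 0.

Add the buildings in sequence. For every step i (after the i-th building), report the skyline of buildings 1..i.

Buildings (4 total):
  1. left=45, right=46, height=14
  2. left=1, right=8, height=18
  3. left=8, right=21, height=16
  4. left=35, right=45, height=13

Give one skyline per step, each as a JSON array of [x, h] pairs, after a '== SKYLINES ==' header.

== SKYLINES ==
[[45,14],[46,0]]
[[1,18],[8,0],[45,14],[46,0]]
[[1,18],[8,16],[21,0],[45,14],[46,0]]
[[1,18],[8,16],[21,0],[35,13],[45,14],[46,0]]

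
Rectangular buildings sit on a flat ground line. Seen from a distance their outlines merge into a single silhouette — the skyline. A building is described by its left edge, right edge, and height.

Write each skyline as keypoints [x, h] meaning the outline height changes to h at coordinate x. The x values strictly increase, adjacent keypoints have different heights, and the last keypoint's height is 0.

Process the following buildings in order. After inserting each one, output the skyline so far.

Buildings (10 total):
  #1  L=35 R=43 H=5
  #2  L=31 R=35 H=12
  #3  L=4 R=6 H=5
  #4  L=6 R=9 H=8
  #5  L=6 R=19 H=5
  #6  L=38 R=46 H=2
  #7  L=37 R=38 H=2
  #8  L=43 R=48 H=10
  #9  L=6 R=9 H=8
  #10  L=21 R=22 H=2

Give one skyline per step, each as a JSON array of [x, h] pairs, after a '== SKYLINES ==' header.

== SKYLINES ==
[[35,5],[43,0]]
[[31,12],[35,5],[43,0]]
[[4,5],[6,0],[31,12],[35,5],[43,0]]
[[4,5],[6,8],[9,0],[31,12],[35,5],[43,0]]
[[4,5],[6,8],[9,5],[19,0],[31,12],[35,5],[43,0]]
[[4,5],[6,8],[9,5],[19,0],[31,12],[35,5],[43,2],[46,0]]
[[4,5],[6,8],[9,5],[19,0],[31,12],[35,5],[43,2],[46,0]]
[[4,5],[6,8],[9,5],[19,0],[31,12],[35,5],[43,10],[48,0]]
[[4,5],[6,8],[9,5],[19,0],[31,12],[35,5],[43,10],[48,0]]
[[4,5],[6,8],[9,5],[19,0],[21,2],[22,0],[31,12],[35,5],[43,10],[48,0]]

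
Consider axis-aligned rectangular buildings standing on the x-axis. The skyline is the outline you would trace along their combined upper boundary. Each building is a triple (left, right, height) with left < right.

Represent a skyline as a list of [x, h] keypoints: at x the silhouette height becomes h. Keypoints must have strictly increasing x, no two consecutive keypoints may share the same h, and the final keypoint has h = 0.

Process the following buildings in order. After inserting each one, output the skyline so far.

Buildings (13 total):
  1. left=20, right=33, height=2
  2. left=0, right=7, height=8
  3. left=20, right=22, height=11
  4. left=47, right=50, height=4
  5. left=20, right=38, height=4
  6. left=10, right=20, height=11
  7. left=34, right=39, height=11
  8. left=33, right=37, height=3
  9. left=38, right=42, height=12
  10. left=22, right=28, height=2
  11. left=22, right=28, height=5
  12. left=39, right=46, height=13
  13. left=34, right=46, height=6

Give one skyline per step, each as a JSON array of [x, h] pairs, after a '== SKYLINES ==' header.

== SKYLINES ==
[[20,2],[33,0]]
[[0,8],[7,0],[20,2],[33,0]]
[[0,8],[7,0],[20,11],[22,2],[33,0]]
[[0,8],[7,0],[20,11],[22,2],[33,0],[47,4],[50,0]]
[[0,8],[7,0],[20,11],[22,4],[38,0],[47,4],[50,0]]
[[0,8],[7,0],[10,11],[22,4],[38,0],[47,4],[50,0]]
[[0,8],[7,0],[10,11],[22,4],[34,11],[39,0],[47,4],[50,0]]
[[0,8],[7,0],[10,11],[22,4],[34,11],[39,0],[47,4],[50,0]]
[[0,8],[7,0],[10,11],[22,4],[34,11],[38,12],[42,0],[47,4],[50,0]]
[[0,8],[7,0],[10,11],[22,4],[34,11],[38,12],[42,0],[47,4],[50,0]]
[[0,8],[7,0],[10,11],[22,5],[28,4],[34,11],[38,12],[42,0],[47,4],[50,0]]
[[0,8],[7,0],[10,11],[22,5],[28,4],[34,11],[38,12],[39,13],[46,0],[47,4],[50,0]]
[[0,8],[7,0],[10,11],[22,5],[28,4],[34,11],[38,12],[39,13],[46,0],[47,4],[50,0]]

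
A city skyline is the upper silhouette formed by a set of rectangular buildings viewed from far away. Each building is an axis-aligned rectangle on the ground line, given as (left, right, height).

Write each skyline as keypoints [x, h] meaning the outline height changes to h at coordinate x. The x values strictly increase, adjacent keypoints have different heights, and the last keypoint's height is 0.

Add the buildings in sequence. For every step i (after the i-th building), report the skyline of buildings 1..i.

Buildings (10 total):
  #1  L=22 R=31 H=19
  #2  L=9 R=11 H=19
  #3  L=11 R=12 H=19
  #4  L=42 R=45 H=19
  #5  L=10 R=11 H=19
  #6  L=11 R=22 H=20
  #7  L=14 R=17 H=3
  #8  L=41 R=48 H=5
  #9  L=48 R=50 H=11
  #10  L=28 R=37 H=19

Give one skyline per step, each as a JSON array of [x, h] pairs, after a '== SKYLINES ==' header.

== SKYLINES ==
[[22,19],[31,0]]
[[9,19],[11,0],[22,19],[31,0]]
[[9,19],[12,0],[22,19],[31,0]]
[[9,19],[12,0],[22,19],[31,0],[42,19],[45,0]]
[[9,19],[12,0],[22,19],[31,0],[42,19],[45,0]]
[[9,19],[11,20],[22,19],[31,0],[42,19],[45,0]]
[[9,19],[11,20],[22,19],[31,0],[42,19],[45,0]]
[[9,19],[11,20],[22,19],[31,0],[41,5],[42,19],[45,5],[48,0]]
[[9,19],[11,20],[22,19],[31,0],[41,5],[42,19],[45,5],[48,11],[50,0]]
[[9,19],[11,20],[22,19],[37,0],[41,5],[42,19],[45,5],[48,11],[50,0]]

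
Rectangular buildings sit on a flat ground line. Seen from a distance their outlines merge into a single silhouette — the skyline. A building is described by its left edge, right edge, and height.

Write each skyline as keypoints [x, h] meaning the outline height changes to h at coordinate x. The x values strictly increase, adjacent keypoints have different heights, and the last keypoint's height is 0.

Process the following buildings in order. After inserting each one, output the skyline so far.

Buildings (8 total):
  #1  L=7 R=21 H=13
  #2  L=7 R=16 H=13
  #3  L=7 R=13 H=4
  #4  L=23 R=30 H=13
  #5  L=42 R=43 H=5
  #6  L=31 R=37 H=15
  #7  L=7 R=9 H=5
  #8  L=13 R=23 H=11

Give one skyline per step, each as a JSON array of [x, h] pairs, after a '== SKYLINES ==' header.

== SKYLINES ==
[[7,13],[21,0]]
[[7,13],[21,0]]
[[7,13],[21,0]]
[[7,13],[21,0],[23,13],[30,0]]
[[7,13],[21,0],[23,13],[30,0],[42,5],[43,0]]
[[7,13],[21,0],[23,13],[30,0],[31,15],[37,0],[42,5],[43,0]]
[[7,13],[21,0],[23,13],[30,0],[31,15],[37,0],[42,5],[43,0]]
[[7,13],[21,11],[23,13],[30,0],[31,15],[37,0],[42,5],[43,0]]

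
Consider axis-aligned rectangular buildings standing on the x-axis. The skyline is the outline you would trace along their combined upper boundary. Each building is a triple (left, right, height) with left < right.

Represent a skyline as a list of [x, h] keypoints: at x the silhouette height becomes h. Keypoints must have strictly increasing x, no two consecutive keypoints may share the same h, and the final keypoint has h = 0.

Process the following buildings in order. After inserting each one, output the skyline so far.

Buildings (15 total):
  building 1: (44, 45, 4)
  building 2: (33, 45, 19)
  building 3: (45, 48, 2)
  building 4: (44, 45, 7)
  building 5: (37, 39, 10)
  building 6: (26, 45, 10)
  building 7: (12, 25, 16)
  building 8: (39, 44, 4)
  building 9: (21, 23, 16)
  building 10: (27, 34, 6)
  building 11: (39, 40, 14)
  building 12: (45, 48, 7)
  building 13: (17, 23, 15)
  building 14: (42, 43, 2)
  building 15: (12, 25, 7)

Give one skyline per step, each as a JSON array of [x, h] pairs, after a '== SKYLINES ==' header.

== SKYLINES ==
[[44,4],[45,0]]
[[33,19],[45,0]]
[[33,19],[45,2],[48,0]]
[[33,19],[45,2],[48,0]]
[[33,19],[45,2],[48,0]]
[[26,10],[33,19],[45,2],[48,0]]
[[12,16],[25,0],[26,10],[33,19],[45,2],[48,0]]
[[12,16],[25,0],[26,10],[33,19],[45,2],[48,0]]
[[12,16],[25,0],[26,10],[33,19],[45,2],[48,0]]
[[12,16],[25,0],[26,10],[33,19],[45,2],[48,0]]
[[12,16],[25,0],[26,10],[33,19],[45,2],[48,0]]
[[12,16],[25,0],[26,10],[33,19],[45,7],[48,0]]
[[12,16],[25,0],[26,10],[33,19],[45,7],[48,0]]
[[12,16],[25,0],[26,10],[33,19],[45,7],[48,0]]
[[12,16],[25,0],[26,10],[33,19],[45,7],[48,0]]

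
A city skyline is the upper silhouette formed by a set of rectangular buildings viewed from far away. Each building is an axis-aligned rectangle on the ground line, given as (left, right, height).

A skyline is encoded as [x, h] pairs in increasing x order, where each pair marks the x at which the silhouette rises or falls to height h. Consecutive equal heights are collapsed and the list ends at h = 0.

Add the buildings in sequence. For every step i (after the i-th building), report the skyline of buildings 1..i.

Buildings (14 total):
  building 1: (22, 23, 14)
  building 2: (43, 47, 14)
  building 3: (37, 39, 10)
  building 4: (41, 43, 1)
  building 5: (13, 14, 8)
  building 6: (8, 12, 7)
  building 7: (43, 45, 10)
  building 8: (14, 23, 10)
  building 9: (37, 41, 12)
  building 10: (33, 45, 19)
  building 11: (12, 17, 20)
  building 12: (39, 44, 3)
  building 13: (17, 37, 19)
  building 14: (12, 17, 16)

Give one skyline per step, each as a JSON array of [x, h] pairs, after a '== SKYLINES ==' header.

== SKYLINES ==
[[22,14],[23,0]]
[[22,14],[23,0],[43,14],[47,0]]
[[22,14],[23,0],[37,10],[39,0],[43,14],[47,0]]
[[22,14],[23,0],[37,10],[39,0],[41,1],[43,14],[47,0]]
[[13,8],[14,0],[22,14],[23,0],[37,10],[39,0],[41,1],[43,14],[47,0]]
[[8,7],[12,0],[13,8],[14,0],[22,14],[23,0],[37,10],[39,0],[41,1],[43,14],[47,0]]
[[8,7],[12,0],[13,8],[14,0],[22,14],[23,0],[37,10],[39,0],[41,1],[43,14],[47,0]]
[[8,7],[12,0],[13,8],[14,10],[22,14],[23,0],[37,10],[39,0],[41,1],[43,14],[47,0]]
[[8,7],[12,0],[13,8],[14,10],[22,14],[23,0],[37,12],[41,1],[43,14],[47,0]]
[[8,7],[12,0],[13,8],[14,10],[22,14],[23,0],[33,19],[45,14],[47,0]]
[[8,7],[12,20],[17,10],[22,14],[23,0],[33,19],[45,14],[47,0]]
[[8,7],[12,20],[17,10],[22,14],[23,0],[33,19],[45,14],[47,0]]
[[8,7],[12,20],[17,19],[45,14],[47,0]]
[[8,7],[12,20],[17,19],[45,14],[47,0]]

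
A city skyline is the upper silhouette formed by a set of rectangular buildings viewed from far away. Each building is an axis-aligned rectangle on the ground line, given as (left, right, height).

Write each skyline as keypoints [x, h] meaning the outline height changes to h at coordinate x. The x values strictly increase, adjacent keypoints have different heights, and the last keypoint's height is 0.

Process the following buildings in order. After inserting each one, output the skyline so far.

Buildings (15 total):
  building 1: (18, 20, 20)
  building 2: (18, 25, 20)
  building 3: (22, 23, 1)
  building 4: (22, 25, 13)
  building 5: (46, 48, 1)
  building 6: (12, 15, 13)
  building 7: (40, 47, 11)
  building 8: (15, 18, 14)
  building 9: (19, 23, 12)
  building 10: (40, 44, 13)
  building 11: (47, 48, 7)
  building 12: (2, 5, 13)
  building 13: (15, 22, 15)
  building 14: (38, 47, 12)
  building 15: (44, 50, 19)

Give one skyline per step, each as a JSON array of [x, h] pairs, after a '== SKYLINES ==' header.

== SKYLINES ==
[[18,20],[20,0]]
[[18,20],[25,0]]
[[18,20],[25,0]]
[[18,20],[25,0]]
[[18,20],[25,0],[46,1],[48,0]]
[[12,13],[15,0],[18,20],[25,0],[46,1],[48,0]]
[[12,13],[15,0],[18,20],[25,0],[40,11],[47,1],[48,0]]
[[12,13],[15,14],[18,20],[25,0],[40,11],[47,1],[48,0]]
[[12,13],[15,14],[18,20],[25,0],[40,11],[47,1],[48,0]]
[[12,13],[15,14],[18,20],[25,0],[40,13],[44,11],[47,1],[48,0]]
[[12,13],[15,14],[18,20],[25,0],[40,13],[44,11],[47,7],[48,0]]
[[2,13],[5,0],[12,13],[15,14],[18,20],[25,0],[40,13],[44,11],[47,7],[48,0]]
[[2,13],[5,0],[12,13],[15,15],[18,20],[25,0],[40,13],[44,11],[47,7],[48,0]]
[[2,13],[5,0],[12,13],[15,15],[18,20],[25,0],[38,12],[40,13],[44,12],[47,7],[48,0]]
[[2,13],[5,0],[12,13],[15,15],[18,20],[25,0],[38,12],[40,13],[44,19],[50,0]]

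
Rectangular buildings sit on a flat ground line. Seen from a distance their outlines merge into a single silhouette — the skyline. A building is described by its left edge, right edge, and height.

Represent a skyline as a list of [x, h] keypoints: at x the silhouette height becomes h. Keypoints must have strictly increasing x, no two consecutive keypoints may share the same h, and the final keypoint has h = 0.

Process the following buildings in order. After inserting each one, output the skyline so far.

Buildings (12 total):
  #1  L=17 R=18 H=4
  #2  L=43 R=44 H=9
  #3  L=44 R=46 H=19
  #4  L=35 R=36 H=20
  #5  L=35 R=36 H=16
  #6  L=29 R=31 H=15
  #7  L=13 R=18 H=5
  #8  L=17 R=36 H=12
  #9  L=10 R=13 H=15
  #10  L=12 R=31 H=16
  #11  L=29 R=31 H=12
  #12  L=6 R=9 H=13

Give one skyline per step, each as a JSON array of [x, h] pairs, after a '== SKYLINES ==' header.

== SKYLINES ==
[[17,4],[18,0]]
[[17,4],[18,0],[43,9],[44,0]]
[[17,4],[18,0],[43,9],[44,19],[46,0]]
[[17,4],[18,0],[35,20],[36,0],[43,9],[44,19],[46,0]]
[[17,4],[18,0],[35,20],[36,0],[43,9],[44,19],[46,0]]
[[17,4],[18,0],[29,15],[31,0],[35,20],[36,0],[43,9],[44,19],[46,0]]
[[13,5],[18,0],[29,15],[31,0],[35,20],[36,0],[43,9],[44,19],[46,0]]
[[13,5],[17,12],[29,15],[31,12],[35,20],[36,0],[43,9],[44,19],[46,0]]
[[10,15],[13,5],[17,12],[29,15],[31,12],[35,20],[36,0],[43,9],[44,19],[46,0]]
[[10,15],[12,16],[31,12],[35,20],[36,0],[43,9],[44,19],[46,0]]
[[10,15],[12,16],[31,12],[35,20],[36,0],[43,9],[44,19],[46,0]]
[[6,13],[9,0],[10,15],[12,16],[31,12],[35,20],[36,0],[43,9],[44,19],[46,0]]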